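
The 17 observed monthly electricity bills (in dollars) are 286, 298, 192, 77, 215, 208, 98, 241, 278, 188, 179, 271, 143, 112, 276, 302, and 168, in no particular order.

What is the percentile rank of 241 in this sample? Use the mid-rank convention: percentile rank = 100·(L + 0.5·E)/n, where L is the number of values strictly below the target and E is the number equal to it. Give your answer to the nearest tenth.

61.8

Sorted: 77, 98, 112, 143, 168, 179, 188, 192, 208, 215, 241, 271, 276, 278, 286, 298, 302.
Count below 241: L = 10; count equal: E = 1; n = 17.
Percentile rank = 100·(10 + 0.5·1)/17 = 100·10.5/17 = 61.76.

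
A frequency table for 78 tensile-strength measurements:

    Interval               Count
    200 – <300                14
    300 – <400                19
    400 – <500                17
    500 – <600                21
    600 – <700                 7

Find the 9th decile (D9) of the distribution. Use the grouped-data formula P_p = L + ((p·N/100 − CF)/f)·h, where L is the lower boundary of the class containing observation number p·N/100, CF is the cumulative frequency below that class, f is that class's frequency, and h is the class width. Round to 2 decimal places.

596.19

N = 78; target position k = 90/100 · 78 = 70.2.
Cumulative frequencies: 14, 33, 50, 71, 78.
Observation 70.2 falls in the class 500 – <600.
L = 500, CF = 50, f = 21, h = 100.
P90 = 500 + ((70.2 − 50)/21)·100 = 500 + 96.1905 = 596.19.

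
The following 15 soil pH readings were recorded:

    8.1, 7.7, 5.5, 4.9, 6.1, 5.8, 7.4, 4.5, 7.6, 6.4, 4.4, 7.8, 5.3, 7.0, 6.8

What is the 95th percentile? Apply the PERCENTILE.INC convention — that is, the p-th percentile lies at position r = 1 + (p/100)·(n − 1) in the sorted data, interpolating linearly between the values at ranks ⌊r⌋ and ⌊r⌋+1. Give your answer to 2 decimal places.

Sorted: 4.4, 4.5, 4.9, 5.3, 5.5, 5.8, 6.1, 6.4, 6.8, 7.0, 7.4, 7.6, 7.7, 7.8, 8.1.
n = 15.
r = 1 + (95/100)·(15 − 1) = 1 + 13.3 = 14.3.
Rank 14 is 7.8 and rank 15 is 8.1.
Interpolate: 7.8 + 0.3·(8.1 − 7.8) = 7.8 + 0.3·0.3 = 7.89.

7.89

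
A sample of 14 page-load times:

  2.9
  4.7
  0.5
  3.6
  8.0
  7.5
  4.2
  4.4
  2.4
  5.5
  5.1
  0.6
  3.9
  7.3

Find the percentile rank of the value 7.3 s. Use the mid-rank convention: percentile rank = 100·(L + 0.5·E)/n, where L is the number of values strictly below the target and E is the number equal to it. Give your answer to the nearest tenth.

Sorted: 0.5, 0.6, 2.4, 2.9, 3.6, 3.9, 4.2, 4.4, 4.7, 5.1, 5.5, 7.3, 7.5, 8.0.
Count below 7.3: L = 11; count equal: E = 1; n = 14.
Percentile rank = 100·(11 + 0.5·1)/14 = 100·11.5/14 = 82.14.

82.1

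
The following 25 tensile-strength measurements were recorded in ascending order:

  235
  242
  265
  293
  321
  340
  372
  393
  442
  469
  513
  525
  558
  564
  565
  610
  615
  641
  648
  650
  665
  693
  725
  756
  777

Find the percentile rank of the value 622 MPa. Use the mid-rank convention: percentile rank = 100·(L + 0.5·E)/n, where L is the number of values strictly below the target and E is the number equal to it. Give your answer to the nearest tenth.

Count below 622: L = 17; count equal: E = 0; n = 25.
Percentile rank = 100·(17 + 0.5·0)/25 = 100·17/25 = 68.

68.0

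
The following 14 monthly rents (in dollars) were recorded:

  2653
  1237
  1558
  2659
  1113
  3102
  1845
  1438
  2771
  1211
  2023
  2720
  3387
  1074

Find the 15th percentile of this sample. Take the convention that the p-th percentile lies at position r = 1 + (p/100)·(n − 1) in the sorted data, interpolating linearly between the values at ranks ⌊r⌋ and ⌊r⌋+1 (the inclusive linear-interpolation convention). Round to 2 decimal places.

1206.10

Sorted: 1074, 1113, 1211, 1237, 1438, 1558, 1845, 2023, 2653, 2659, 2720, 2771, 3102, 3387.
n = 14.
r = 1 + (15/100)·(14 − 1) = 1 + 1.95 = 2.95.
Rank 2 is 1113 and rank 3 is 1211.
Interpolate: 1113 + 0.95·(1211 − 1113) = 1113 + 0.95·98 = 1206.1.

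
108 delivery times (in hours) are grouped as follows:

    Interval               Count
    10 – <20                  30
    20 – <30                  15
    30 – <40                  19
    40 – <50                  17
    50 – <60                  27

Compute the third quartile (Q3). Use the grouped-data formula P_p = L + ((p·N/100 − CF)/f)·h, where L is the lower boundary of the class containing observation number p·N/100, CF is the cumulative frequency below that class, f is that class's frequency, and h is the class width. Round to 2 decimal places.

N = 108; target position k = 75/100 · 108 = 81.
Cumulative frequencies: 30, 45, 64, 81, 108.
Observation 81 falls in the class 40 – <50.
L = 40, CF = 64, f = 17, h = 10.
P75 = 40 + ((81 − 64)/17)·10 = 40 + 10 = 50.

50.00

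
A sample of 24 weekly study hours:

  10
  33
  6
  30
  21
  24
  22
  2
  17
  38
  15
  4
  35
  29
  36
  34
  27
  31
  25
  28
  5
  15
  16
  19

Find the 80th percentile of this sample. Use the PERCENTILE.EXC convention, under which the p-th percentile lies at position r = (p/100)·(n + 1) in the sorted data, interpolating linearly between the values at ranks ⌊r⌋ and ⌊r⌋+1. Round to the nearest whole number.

33

Sorted: 2, 4, 5, 6, 10, 15, 15, 16, 17, 19, 21, 22, 24, 25, 27, 28, 29, 30, 31, 33, 34, 35, 36, 38.
n = 24.
r = (80/100)·(24 + 1) = 20.
r is an integer, so P80 is the value at rank 20: 33.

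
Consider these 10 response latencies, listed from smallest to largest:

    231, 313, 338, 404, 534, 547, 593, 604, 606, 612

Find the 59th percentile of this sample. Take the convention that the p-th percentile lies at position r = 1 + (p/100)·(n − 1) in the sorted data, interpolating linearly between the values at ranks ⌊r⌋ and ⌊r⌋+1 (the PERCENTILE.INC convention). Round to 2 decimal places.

561.26

n = 10.
r = 1 + (59/100)·(10 − 1) = 1 + 5.31 = 6.31.
Rank 6 is 547 and rank 7 is 593.
Interpolate: 547 + 0.31·(593 − 547) = 547 + 0.31·46 = 561.26.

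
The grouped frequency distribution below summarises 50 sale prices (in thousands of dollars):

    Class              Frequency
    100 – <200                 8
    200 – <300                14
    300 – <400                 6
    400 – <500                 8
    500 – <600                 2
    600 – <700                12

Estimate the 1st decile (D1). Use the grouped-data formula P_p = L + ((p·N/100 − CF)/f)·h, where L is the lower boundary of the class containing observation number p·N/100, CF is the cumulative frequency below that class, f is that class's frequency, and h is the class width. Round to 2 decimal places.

162.50

N = 50; target position k = 10/100 · 50 = 5.
Cumulative frequencies: 8, 22, 28, 36, 38, 50.
Observation 5 falls in the class 100 – <200.
L = 100, CF = 0, f = 8, h = 100.
P10 = 100 + ((5 − 0)/8)·100 = 100 + 62.5 = 162.5.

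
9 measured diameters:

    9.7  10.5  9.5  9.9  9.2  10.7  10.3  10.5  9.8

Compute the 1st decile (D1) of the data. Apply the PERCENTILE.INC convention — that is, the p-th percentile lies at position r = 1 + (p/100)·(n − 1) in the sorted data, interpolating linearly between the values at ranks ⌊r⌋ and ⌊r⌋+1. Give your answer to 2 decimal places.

9.44

Sorted: 9.2, 9.5, 9.7, 9.8, 9.9, 10.3, 10.5, 10.5, 10.7.
n = 9.
r = 1 + (10/100)·(9 − 1) = 1 + 0.8 = 1.8.
Rank 1 is 9.2 and rank 2 is 9.5.
Interpolate: 9.2 + 0.8·(9.5 − 9.2) = 9.2 + 0.8·0.3 = 9.44.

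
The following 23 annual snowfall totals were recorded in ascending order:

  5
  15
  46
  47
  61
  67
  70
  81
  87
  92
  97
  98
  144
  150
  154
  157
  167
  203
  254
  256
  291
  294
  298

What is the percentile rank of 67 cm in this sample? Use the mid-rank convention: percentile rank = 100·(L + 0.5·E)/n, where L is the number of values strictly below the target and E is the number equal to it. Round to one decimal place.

23.9

Count below 67: L = 5; count equal: E = 1; n = 23.
Percentile rank = 100·(5 + 0.5·1)/23 = 100·5.5/23 = 23.91.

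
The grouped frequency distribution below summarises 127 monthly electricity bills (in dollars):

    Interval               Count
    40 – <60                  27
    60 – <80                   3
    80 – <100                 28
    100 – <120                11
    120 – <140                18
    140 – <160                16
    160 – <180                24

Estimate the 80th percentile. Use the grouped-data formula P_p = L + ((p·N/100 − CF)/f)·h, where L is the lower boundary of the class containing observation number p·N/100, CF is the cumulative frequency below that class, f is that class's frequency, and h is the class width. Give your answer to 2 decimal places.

158.25

N = 127; target position k = 80/100 · 127 = 101.6.
Cumulative frequencies: 27, 30, 58, 69, 87, 103, 127.
Observation 101.6 falls in the class 140 – <160.
L = 140, CF = 87, f = 16, h = 20.
P80 = 140 + ((101.6 − 87)/16)·20 = 140 + 18.25 = 158.25.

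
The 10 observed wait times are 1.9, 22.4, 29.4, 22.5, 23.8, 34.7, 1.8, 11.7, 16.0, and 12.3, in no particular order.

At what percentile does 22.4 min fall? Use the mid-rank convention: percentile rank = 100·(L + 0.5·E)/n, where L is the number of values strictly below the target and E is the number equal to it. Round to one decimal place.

55.0

Sorted: 1.8, 1.9, 11.7, 12.3, 16.0, 22.4, 22.5, 23.8, 29.4, 34.7.
Count below 22.4: L = 5; count equal: E = 1; n = 10.
Percentile rank = 100·(5 + 0.5·1)/10 = 100·5.5/10 = 55.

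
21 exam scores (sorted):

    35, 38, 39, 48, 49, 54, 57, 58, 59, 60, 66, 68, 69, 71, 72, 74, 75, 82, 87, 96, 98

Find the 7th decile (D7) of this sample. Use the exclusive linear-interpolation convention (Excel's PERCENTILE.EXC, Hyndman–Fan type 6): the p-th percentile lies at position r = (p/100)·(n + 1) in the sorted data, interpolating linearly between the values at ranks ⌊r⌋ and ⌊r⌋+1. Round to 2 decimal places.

n = 21.
r = (70/100)·(21 + 1) = 15.4.
Rank 15 is 72 and rank 16 is 74.
Interpolate: 72 + 0.4·(74 − 72) = 72 + 0.4·2 = 72.8.

72.80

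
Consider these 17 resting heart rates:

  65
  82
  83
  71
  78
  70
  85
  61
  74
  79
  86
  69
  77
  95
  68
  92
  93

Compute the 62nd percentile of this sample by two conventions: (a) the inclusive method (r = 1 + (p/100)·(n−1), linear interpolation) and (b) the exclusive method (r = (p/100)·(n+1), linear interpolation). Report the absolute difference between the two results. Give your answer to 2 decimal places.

Sorted: 61, 65, 68, 69, 70, 71, 74, 77, 78, 79, 82, 83, 85, 86, 92, 93, 95.
n = 17.
(a) r = 10.92; between ranks 10 (79) and 11 (82): 81.76.
(b) r = 11.16; between ranks 11 (82) and 12 (83): 82.16.
|81.76 − 82.16| = 0.4.

0.40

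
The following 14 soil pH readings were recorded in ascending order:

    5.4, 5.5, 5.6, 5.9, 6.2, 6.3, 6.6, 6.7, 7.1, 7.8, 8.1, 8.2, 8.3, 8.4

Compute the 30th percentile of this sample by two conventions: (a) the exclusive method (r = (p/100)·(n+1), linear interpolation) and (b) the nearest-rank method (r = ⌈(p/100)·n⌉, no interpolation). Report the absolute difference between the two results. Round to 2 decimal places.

n = 14.
(a) r = 4.5; between ranks 4 (5.9) and 5 (6.2): 6.05.
(b) the nearest-rank method: rank 5 → 6.2.
|6.05 − 6.2| = 0.15.

0.15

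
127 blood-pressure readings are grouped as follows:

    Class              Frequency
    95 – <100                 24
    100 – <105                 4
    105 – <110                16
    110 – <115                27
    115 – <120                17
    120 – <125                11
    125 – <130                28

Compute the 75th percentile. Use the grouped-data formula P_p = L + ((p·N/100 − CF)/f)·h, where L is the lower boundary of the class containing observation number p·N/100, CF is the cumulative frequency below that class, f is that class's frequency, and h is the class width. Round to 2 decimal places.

123.30

N = 127; target position k = 75/100 · 127 = 95.25.
Cumulative frequencies: 24, 28, 44, 71, 88, 99, 127.
Observation 95.25 falls in the class 120 – <125.
L = 120, CF = 88, f = 11, h = 5.
P75 = 120 + ((95.25 − 88)/11)·5 = 120 + 3.29545 = 123.295.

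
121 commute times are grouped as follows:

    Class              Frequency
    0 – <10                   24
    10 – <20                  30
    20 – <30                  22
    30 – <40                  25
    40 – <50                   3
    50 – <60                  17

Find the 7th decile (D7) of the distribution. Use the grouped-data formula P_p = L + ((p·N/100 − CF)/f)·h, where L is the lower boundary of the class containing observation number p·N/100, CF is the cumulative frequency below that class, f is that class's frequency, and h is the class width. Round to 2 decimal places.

33.48

N = 121; target position k = 70/100 · 121 = 84.7.
Cumulative frequencies: 24, 54, 76, 101, 104, 121.
Observation 84.7 falls in the class 30 – <40.
L = 30, CF = 76, f = 25, h = 10.
P70 = 30 + ((84.7 − 76)/25)·10 = 30 + 3.48 = 33.48.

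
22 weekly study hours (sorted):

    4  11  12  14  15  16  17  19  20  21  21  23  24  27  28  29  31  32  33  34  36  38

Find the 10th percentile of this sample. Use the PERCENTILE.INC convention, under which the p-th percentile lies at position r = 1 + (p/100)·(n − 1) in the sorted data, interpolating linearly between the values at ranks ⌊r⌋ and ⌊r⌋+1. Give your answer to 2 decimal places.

12.20

n = 22.
r = 1 + (10/100)·(22 − 1) = 1 + 2.1 = 3.1.
Rank 3 is 12 and rank 4 is 14.
Interpolate: 12 + 0.1·(14 − 12) = 12 + 0.1·2 = 12.2.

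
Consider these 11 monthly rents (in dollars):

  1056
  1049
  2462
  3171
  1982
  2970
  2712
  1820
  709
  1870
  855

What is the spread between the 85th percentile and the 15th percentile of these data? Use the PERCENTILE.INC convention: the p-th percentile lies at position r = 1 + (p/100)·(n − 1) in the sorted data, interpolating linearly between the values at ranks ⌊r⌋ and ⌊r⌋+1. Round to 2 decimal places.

1889.00

Sorted: 709, 855, 1049, 1056, 1820, 1870, 1982, 2462, 2712, 2970, 3171.
n = 11.
P15: r = 2.5; ranks 2–3 are 855, 1049; interpolating gives 952.
P85: r = 9.5; ranks 9–10 are 2712, 2970; interpolating gives 2841.
Difference: 2841 − 952 = 1889.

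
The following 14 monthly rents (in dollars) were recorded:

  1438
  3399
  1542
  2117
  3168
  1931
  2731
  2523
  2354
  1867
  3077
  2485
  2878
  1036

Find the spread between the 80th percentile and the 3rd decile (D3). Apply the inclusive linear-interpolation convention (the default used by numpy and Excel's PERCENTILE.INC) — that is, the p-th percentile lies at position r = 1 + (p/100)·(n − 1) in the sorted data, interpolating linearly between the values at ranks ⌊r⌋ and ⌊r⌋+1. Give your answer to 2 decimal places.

Sorted: 1036, 1438, 1542, 1867, 1931, 2117, 2354, 2485, 2523, 2731, 2878, 3077, 3168, 3399.
n = 14.
P30: r = 4.9; ranks 4–5 are 1867, 1931; interpolating gives 1924.6.
P80: r = 11.4; ranks 11–12 are 2878, 3077; interpolating gives 2957.6.
Difference: 2957.6 − 1924.6 = 1033.

1033.00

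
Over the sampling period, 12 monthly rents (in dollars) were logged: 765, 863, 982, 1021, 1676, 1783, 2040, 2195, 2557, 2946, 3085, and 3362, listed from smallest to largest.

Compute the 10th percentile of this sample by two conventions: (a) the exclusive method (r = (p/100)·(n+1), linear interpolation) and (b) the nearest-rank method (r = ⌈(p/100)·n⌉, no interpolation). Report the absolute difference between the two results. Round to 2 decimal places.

68.60

n = 12.
(a) r = 1.3; between ranks 1 (765) and 2 (863): 794.4.
(b) the nearest-rank method: rank 2 → 863.
|794.4 − 863| = 68.6.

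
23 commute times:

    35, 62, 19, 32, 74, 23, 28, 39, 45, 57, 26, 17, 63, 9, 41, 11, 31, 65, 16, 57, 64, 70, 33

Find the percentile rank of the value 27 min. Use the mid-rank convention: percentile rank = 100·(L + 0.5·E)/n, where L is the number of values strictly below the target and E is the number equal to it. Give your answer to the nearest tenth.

30.4

Sorted: 9, 11, 16, 17, 19, 23, 26, 28, 31, 32, 33, 35, 39, 41, 45, 57, 57, 62, 63, 64, 65, 70, 74.
Count below 27: L = 7; count equal: E = 0; n = 23.
Percentile rank = 100·(7 + 0.5·0)/23 = 100·7/23 = 30.43.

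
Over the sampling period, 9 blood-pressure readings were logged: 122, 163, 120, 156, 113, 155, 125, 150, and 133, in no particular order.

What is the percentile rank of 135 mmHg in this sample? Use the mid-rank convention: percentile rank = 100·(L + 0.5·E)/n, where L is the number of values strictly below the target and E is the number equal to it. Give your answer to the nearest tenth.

Sorted: 113, 120, 122, 125, 133, 150, 155, 156, 163.
Count below 135: L = 5; count equal: E = 0; n = 9.
Percentile rank = 100·(5 + 0.5·0)/9 = 100·5/9 = 55.56.

55.6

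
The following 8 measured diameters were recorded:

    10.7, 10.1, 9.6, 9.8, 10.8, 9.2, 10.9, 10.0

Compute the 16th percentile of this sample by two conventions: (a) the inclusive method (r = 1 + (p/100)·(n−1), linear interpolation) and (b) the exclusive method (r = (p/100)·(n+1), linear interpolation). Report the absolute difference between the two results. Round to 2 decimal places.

Sorted: 9.2, 9.6, 9.8, 10.0, 10.1, 10.7, 10.8, 10.9.
n = 8.
(a) r = 2.12; between ranks 2 (9.6) and 3 (9.8): 9.624.
(b) r = 1.44; between ranks 1 (9.2) and 2 (9.6): 9.376.
|9.624 − 9.376| = 0.248.

0.25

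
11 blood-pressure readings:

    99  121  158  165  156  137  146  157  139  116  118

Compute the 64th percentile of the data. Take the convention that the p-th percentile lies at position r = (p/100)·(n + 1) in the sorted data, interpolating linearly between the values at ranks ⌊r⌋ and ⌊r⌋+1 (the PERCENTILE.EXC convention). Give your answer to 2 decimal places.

152.80

Sorted: 99, 116, 118, 121, 137, 139, 146, 156, 157, 158, 165.
n = 11.
r = (64/100)·(11 + 1) = 7.68.
Rank 7 is 146 and rank 8 is 156.
Interpolate: 146 + 0.68·(156 − 146) = 146 + 0.68·10 = 152.8.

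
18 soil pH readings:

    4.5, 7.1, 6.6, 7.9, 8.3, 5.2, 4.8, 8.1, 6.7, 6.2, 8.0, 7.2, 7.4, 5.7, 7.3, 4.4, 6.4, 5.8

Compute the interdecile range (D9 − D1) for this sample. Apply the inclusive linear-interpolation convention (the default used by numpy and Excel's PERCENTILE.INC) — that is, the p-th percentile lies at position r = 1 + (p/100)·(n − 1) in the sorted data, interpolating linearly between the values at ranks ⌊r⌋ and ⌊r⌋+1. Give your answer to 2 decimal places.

Sorted: 4.4, 4.5, 4.8, 5.2, 5.7, 5.8, 6.2, 6.4, 6.6, 6.7, 7.1, 7.2, 7.3, 7.4, 7.9, 8.0, 8.1, 8.3.
n = 18.
P10: r = 2.7; ranks 2–3 are 4.5, 4.8; interpolating gives 4.71.
P90: r = 16.3; ranks 16–17 are 8.0, 8.1; interpolating gives 8.03.
Difference: 8.03 − 4.71 = 3.32.

3.32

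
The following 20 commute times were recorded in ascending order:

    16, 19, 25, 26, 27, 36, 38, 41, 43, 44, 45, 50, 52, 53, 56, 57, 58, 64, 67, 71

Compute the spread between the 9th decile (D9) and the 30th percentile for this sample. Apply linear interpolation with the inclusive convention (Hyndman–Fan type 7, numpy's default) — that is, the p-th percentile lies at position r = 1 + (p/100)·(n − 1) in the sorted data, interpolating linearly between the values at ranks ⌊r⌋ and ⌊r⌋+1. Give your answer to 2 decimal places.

n = 20.
P30: r = 6.7; ranks 6–7 are 36, 38; interpolating gives 37.4.
P90: r = 18.1; ranks 18–19 are 64, 67; interpolating gives 64.3.
Difference: 64.3 − 37.4 = 26.9.

26.90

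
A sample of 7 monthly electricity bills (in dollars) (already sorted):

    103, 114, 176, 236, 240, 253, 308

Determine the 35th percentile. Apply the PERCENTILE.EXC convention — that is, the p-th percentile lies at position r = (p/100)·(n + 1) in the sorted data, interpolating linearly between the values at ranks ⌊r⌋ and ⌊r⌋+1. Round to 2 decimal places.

n = 7.
r = (35/100)·(7 + 1) = 2.8.
Rank 2 is 114 and rank 3 is 176.
Interpolate: 114 + 0.8·(176 − 114) = 114 + 0.8·62 = 163.6.

163.60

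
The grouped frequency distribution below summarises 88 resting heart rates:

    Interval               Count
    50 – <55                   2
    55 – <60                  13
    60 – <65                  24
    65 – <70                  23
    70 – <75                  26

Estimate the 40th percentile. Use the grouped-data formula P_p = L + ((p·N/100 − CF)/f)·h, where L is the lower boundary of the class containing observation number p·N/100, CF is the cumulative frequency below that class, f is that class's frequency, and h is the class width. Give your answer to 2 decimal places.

N = 88; target position k = 40/100 · 88 = 35.2.
Cumulative frequencies: 2, 15, 39, 62, 88.
Observation 35.2 falls in the class 60 – <65.
L = 60, CF = 15, f = 24, h = 5.
P40 = 60 + ((35.2 − 15)/24)·5 = 60 + 4.20833 = 64.2083.

64.21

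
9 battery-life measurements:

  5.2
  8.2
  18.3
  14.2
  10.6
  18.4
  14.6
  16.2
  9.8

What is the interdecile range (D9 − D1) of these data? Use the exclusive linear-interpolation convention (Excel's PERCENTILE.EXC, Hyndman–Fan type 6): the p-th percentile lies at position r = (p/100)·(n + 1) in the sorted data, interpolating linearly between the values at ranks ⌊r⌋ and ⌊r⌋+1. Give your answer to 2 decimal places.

13.20

Sorted: 5.2, 8.2, 9.8, 10.6, 14.2, 14.6, 16.2, 18.3, 18.4.
n = 9.
P10: r = 1 (integer) → 5.2.
P90: r = 9 (integer) → 18.4.
Difference: 18.4 − 5.2 = 13.2.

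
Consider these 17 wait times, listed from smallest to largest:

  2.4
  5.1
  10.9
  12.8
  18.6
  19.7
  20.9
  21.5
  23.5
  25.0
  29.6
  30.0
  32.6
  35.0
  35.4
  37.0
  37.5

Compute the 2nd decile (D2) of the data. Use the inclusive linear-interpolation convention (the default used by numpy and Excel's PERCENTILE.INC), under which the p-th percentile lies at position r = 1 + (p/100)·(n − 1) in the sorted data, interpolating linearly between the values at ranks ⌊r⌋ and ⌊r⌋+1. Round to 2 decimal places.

n = 17.
r = 1 + (20/100)·(17 − 1) = 1 + 3.2 = 4.2.
Rank 4 is 12.8 and rank 5 is 18.6.
Interpolate: 12.8 + 0.2·(18.6 − 12.8) = 12.8 + 0.2·5.8 = 13.96.

13.96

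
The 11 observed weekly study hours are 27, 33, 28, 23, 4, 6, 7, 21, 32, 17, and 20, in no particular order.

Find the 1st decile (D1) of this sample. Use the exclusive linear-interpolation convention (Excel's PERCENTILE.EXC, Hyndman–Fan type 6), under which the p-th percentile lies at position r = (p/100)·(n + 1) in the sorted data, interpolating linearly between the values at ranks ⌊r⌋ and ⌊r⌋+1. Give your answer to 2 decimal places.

4.40

Sorted: 4, 6, 7, 17, 20, 21, 23, 27, 28, 32, 33.
n = 11.
r = (10/100)·(11 + 1) = 1.2.
Rank 1 is 4 and rank 2 is 6.
Interpolate: 4 + 0.2·(6 − 4) = 4 + 0.2·2 = 4.4.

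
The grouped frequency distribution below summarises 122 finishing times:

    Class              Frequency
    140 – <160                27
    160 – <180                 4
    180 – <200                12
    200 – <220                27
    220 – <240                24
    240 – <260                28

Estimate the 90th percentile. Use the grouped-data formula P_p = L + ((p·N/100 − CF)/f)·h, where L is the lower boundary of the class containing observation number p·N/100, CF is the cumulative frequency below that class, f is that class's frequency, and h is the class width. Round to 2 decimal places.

251.29

N = 122; target position k = 90/100 · 122 = 109.8.
Cumulative frequencies: 27, 31, 43, 70, 94, 122.
Observation 109.8 falls in the class 240 – <260.
L = 240, CF = 94, f = 28, h = 20.
P90 = 240 + ((109.8 − 94)/28)·20 = 240 + 11.2857 = 251.286.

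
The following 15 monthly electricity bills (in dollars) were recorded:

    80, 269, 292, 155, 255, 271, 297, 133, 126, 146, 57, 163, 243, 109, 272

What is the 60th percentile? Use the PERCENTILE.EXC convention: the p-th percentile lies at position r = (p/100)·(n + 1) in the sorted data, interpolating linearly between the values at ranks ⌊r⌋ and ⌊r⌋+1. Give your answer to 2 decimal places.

250.20

Sorted: 57, 80, 109, 126, 133, 146, 155, 163, 243, 255, 269, 271, 272, 292, 297.
n = 15.
r = (60/100)·(15 + 1) = 9.6.
Rank 9 is 243 and rank 10 is 255.
Interpolate: 243 + 0.6·(255 − 243) = 243 + 0.6·12 = 250.2.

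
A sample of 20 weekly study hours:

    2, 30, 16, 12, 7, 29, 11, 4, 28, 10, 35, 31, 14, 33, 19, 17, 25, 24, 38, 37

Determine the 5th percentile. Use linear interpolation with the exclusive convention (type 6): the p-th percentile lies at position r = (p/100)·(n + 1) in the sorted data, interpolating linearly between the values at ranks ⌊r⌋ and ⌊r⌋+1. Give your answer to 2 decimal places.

Sorted: 2, 4, 7, 10, 11, 12, 14, 16, 17, 19, 24, 25, 28, 29, 30, 31, 33, 35, 37, 38.
n = 20.
r = (5/100)·(20 + 1) = 1.05.
Rank 1 is 2 and rank 2 is 4.
Interpolate: 2 + 0.05·(4 − 2) = 2 + 0.05·2 = 2.1.

2.10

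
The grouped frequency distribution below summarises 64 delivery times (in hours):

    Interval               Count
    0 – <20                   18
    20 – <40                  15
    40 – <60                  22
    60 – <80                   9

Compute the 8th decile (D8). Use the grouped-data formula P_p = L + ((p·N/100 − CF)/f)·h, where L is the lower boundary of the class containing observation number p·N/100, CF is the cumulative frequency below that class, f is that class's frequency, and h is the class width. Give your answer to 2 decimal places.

56.55

N = 64; target position k = 80/100 · 64 = 51.2.
Cumulative frequencies: 18, 33, 55, 64.
Observation 51.2 falls in the class 40 – <60.
L = 40, CF = 33, f = 22, h = 20.
P80 = 40 + ((51.2 − 33)/22)·20 = 40 + 16.5455 = 56.5455.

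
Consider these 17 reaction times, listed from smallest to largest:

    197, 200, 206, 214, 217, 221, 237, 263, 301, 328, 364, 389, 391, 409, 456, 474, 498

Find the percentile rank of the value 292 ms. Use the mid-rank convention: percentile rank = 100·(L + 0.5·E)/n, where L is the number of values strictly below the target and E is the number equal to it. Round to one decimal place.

47.1

Count below 292: L = 8; count equal: E = 0; n = 17.
Percentile rank = 100·(8 + 0.5·0)/17 = 100·8/17 = 47.06.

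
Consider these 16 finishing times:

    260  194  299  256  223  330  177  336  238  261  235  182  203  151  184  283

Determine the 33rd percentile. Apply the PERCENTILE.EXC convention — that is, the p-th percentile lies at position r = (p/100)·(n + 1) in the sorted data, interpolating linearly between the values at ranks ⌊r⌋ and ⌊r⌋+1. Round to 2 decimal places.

Sorted: 151, 177, 182, 184, 194, 203, 223, 235, 238, 256, 260, 261, 283, 299, 330, 336.
n = 16.
r = (33/100)·(16 + 1) = 5.61.
Rank 5 is 194 and rank 6 is 203.
Interpolate: 194 + 0.61·(203 − 194) = 194 + 0.61·9 = 199.49.

199.49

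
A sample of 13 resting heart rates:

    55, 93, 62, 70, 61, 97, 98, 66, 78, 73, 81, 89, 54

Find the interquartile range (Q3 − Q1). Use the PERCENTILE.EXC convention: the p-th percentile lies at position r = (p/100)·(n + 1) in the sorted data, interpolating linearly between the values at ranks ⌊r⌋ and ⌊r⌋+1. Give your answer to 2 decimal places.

29.50

Sorted: 54, 55, 61, 62, 66, 70, 73, 78, 81, 89, 93, 97, 98.
n = 13.
P25: r = 3.5; ranks 3–4 are 61, 62; interpolating gives 61.5.
P75: r = 10.5; ranks 10–11 are 89, 93; interpolating gives 91.
Difference: 91 − 61.5 = 29.5.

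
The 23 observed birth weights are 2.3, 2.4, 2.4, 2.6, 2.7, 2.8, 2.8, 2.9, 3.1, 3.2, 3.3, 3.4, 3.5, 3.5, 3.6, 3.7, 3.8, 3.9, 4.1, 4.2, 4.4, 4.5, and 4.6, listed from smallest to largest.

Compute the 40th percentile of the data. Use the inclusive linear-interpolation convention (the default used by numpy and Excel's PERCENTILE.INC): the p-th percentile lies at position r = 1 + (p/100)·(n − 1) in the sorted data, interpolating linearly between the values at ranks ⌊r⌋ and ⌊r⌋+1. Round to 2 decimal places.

n = 23.
r = 1 + (40/100)·(23 − 1) = 1 + 8.8 = 9.8.
Rank 9 is 3.1 and rank 10 is 3.2.
Interpolate: 3.1 + 0.8·(3.2 − 3.1) = 3.1 + 0.8·0.1 = 3.18.

3.18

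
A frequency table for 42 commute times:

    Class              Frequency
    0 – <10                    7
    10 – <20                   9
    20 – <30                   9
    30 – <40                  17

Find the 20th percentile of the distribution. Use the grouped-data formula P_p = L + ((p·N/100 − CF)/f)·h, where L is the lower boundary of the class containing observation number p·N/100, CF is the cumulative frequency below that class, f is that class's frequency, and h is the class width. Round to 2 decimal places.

N = 42; target position k = 20/100 · 42 = 8.4.
Cumulative frequencies: 7, 16, 25, 42.
Observation 8.4 falls in the class 10 – <20.
L = 10, CF = 7, f = 9, h = 10.
P20 = 10 + ((8.4 − 7)/9)·10 = 10 + 1.55556 = 11.5556.

11.56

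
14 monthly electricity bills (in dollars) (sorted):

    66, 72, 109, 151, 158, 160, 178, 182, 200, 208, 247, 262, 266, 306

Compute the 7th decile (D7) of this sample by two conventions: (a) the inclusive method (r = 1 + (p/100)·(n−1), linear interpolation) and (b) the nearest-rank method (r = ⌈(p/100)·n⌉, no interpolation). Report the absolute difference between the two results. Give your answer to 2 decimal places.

3.90

n = 14.
(a) r = 10.1; between ranks 10 (208) and 11 (247): 211.9.
(b) the nearest-rank method: rank 10 → 208.
|211.9 − 208| = 3.9.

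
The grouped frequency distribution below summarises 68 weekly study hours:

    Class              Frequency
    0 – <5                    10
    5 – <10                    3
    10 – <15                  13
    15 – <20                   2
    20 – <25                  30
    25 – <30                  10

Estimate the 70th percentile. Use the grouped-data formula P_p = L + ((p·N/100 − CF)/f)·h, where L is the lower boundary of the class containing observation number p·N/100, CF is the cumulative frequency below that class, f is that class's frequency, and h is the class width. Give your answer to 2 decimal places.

23.27

N = 68; target position k = 70/100 · 68 = 47.6.
Cumulative frequencies: 10, 13, 26, 28, 58, 68.
Observation 47.6 falls in the class 20 – <25.
L = 20, CF = 28, f = 30, h = 5.
P70 = 20 + ((47.6 − 28)/30)·5 = 20 + 3.26667 = 23.2667.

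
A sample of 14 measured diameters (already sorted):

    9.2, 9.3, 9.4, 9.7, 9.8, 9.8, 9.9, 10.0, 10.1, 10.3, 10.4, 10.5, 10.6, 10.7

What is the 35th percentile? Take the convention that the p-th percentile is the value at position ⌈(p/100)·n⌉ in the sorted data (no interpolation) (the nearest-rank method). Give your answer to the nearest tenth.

9.8

n = 14.
Position = ⌈35/100 · 14⌉ = ⌈4.9⌉ = 5.
The value at rank 5 is 9.8.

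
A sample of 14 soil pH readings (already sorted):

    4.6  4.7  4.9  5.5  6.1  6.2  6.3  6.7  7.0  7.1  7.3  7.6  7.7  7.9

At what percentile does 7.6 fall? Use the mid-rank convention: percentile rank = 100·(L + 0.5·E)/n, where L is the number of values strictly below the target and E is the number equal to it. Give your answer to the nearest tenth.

Count below 7.6: L = 11; count equal: E = 1; n = 14.
Percentile rank = 100·(11 + 0.5·1)/14 = 100·11.5/14 = 82.14.

82.1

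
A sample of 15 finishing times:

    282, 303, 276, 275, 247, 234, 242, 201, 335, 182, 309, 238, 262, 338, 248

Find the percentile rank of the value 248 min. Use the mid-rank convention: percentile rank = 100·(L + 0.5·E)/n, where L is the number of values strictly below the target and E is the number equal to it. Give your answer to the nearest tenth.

Sorted: 182, 201, 234, 238, 242, 247, 248, 262, 275, 276, 282, 303, 309, 335, 338.
Count below 248: L = 6; count equal: E = 1; n = 15.
Percentile rank = 100·(6 + 0.5·1)/15 = 100·6.5/15 = 43.33.

43.3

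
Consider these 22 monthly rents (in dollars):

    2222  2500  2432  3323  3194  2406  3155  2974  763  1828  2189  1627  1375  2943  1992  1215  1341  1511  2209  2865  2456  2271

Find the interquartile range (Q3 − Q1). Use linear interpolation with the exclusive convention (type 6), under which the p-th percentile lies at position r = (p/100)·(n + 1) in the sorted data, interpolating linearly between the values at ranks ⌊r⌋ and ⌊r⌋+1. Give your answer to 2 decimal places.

Sorted: 763, 1215, 1341, 1375, 1511, 1627, 1828, 1992, 2189, 2209, 2222, 2271, 2406, 2432, 2456, 2500, 2865, 2943, 2974, 3155, 3194, 3323.
n = 22.
P25: r = 5.75; ranks 5–6 are 1511, 1627; interpolating gives 1598.
P75: r = 17.25; ranks 17–18 are 2865, 2943; interpolating gives 2884.5.
Difference: 2884.5 − 1598 = 1286.5.

1286.50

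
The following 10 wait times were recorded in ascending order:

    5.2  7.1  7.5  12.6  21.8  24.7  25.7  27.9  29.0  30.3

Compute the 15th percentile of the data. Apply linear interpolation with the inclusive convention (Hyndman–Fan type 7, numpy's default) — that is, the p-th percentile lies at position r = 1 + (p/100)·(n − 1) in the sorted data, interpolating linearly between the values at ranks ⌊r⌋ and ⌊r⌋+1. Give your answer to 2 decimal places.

n = 10.
r = 1 + (15/100)·(10 − 1) = 1 + 1.35 = 2.35.
Rank 2 is 7.1 and rank 3 is 7.5.
Interpolate: 7.1 + 0.35·(7.5 − 7.1) = 7.1 + 0.35·0.4 = 7.24.

7.24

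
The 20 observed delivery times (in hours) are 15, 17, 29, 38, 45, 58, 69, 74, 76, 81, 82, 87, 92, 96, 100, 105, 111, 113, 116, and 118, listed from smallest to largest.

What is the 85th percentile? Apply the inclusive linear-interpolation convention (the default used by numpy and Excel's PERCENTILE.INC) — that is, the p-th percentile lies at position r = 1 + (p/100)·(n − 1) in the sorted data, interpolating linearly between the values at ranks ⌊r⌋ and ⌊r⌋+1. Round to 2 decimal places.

n = 20.
r = 1 + (85/100)·(20 − 1) = 1 + 16.15 = 17.15.
Rank 17 is 111 and rank 18 is 113.
Interpolate: 111 + 0.15·(113 − 111) = 111 + 0.15·2 = 111.3.

111.30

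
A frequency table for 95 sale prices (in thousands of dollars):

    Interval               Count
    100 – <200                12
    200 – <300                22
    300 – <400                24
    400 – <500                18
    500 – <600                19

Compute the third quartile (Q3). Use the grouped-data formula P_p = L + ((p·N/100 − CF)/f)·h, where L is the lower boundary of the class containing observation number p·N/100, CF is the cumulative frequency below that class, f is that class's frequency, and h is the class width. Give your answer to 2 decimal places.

473.61

N = 95; target position k = 75/100 · 95 = 71.25.
Cumulative frequencies: 12, 34, 58, 76, 95.
Observation 71.25 falls in the class 400 – <500.
L = 400, CF = 58, f = 18, h = 100.
P75 = 400 + ((71.25 − 58)/18)·100 = 400 + 73.6111 = 473.611.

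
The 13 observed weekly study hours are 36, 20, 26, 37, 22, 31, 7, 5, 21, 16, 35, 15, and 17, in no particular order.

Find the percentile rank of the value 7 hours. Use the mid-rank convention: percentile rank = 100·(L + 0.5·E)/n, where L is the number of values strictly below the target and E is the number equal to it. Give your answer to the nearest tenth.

Sorted: 5, 7, 15, 16, 17, 20, 21, 22, 26, 31, 35, 36, 37.
Count below 7: L = 1; count equal: E = 1; n = 13.
Percentile rank = 100·(1 + 0.5·1)/13 = 100·1.5/13 = 11.54.

11.5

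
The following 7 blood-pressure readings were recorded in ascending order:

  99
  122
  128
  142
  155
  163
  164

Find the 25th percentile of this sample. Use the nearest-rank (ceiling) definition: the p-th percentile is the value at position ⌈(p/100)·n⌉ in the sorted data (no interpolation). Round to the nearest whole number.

122

n = 7.
Position = ⌈25/100 · 7⌉ = ⌈1.75⌉ = 2.
The value at rank 2 is 122.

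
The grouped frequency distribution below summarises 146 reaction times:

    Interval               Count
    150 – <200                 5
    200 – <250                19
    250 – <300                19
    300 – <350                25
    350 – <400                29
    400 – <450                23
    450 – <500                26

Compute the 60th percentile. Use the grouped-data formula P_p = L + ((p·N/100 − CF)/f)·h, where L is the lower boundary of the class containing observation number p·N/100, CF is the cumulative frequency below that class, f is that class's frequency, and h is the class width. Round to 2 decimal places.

383.79

N = 146; target position k = 60/100 · 146 = 87.6.
Cumulative frequencies: 5, 24, 43, 68, 97, 120, 146.
Observation 87.6 falls in the class 350 – <400.
L = 350, CF = 68, f = 29, h = 50.
P60 = 350 + ((87.6 − 68)/29)·50 = 350 + 33.7931 = 383.793.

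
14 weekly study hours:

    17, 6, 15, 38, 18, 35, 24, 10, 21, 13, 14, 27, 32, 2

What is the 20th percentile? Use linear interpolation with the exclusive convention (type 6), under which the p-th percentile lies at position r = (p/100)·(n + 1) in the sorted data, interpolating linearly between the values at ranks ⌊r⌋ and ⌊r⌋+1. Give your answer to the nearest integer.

10

Sorted: 2, 6, 10, 13, 14, 15, 17, 18, 21, 24, 27, 32, 35, 38.
n = 14.
r = (20/100)·(14 + 1) = 3.
r is an integer, so P20 is the value at rank 3: 10.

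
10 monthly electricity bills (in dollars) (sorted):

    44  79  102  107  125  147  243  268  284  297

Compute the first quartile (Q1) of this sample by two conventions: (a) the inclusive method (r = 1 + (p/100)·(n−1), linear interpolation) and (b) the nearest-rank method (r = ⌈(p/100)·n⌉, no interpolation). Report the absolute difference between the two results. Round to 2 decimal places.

n = 10.
(a) r = 3.25; between ranks 3 (102) and 4 (107): 103.25.
(b) the nearest-rank method: rank 3 → 102.
|103.25 − 102| = 1.25.

1.25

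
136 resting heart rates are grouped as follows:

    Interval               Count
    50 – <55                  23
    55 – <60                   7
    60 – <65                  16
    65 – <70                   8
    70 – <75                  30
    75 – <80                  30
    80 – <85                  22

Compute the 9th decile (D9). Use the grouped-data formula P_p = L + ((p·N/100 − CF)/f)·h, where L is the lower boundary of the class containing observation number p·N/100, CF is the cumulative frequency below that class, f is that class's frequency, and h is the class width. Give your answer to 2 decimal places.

N = 136; target position k = 90/100 · 136 = 122.4.
Cumulative frequencies: 23, 30, 46, 54, 84, 114, 136.
Observation 122.4 falls in the class 80 – <85.
L = 80, CF = 114, f = 22, h = 5.
P90 = 80 + ((122.4 − 114)/22)·5 = 80 + 1.90909 = 81.9091.

81.91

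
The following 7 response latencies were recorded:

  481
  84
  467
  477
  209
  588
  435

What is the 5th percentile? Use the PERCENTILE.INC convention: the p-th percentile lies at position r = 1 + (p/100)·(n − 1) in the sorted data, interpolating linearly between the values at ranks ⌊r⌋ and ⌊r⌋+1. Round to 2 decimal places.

121.50

Sorted: 84, 209, 435, 467, 477, 481, 588.
n = 7.
r = 1 + (5/100)·(7 − 1) = 1 + 0.3 = 1.3.
Rank 1 is 84 and rank 2 is 209.
Interpolate: 84 + 0.3·(209 − 84) = 84 + 0.3·125 = 121.5.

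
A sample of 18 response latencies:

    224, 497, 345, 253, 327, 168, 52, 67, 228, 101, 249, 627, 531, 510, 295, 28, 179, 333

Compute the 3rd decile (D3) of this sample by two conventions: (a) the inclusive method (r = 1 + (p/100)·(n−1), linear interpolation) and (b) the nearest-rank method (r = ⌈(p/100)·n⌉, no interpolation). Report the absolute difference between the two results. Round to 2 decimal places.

Sorted: 28, 52, 67, 101, 168, 179, 224, 228, 249, 253, 295, 327, 333, 345, 497, 510, 531, 627.
n = 18.
(a) r = 6.1; between ranks 6 (179) and 7 (224): 183.5.
(b) the nearest-rank method: rank 6 → 179.
|183.5 − 179| = 4.5.

4.50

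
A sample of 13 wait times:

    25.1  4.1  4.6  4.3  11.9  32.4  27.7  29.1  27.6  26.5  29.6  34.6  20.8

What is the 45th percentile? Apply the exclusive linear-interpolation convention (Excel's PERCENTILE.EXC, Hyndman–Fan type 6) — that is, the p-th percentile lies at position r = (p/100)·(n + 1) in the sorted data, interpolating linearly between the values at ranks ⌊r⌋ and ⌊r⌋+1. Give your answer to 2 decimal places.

25.52

Sorted: 4.1, 4.3, 4.6, 11.9, 20.8, 25.1, 26.5, 27.6, 27.7, 29.1, 29.6, 32.4, 34.6.
n = 13.
r = (45/100)·(13 + 1) = 6.3.
Rank 6 is 25.1 and rank 7 is 26.5.
Interpolate: 25.1 + 0.3·(26.5 − 25.1) = 25.1 + 0.3·1.4 = 25.52.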